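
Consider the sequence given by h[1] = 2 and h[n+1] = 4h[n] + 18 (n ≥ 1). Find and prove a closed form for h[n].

Claim: h[n] = 2·4^n − 6.

Base case: h[1] = 2, and 2·4^1 − 6 = 8 − 6 = 2.
Assume h[m] = 2·4^m − 6 for some m ≥ 1.
Then h[m+1] = 4h[m] + 18 = 4·(2·4^m − 6) + 18 = 8·4^m − 24 + 18 = 2·4^{m+1} − 6.
Hence h[n] = 2·4^n − 6 for every n ≥ 1, by induction.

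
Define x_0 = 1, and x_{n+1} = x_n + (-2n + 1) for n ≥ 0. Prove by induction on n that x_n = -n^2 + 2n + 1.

Base case: x_0 = 1, and -0^2 + 2·0 + 1 = 1.
Assume x_r = -r^2 + 2r + 1.
Then x_{r+1} = x_r + (-2r + 1) = (-r^2 + 2r + 1) + (-2r + 1) = -r^2 + 2,
and -(r+1)^2 + 2·(r+1) + 1 = -r^2 + 2.
This completes the inductive step, so x_n = -n^2 + 2n + 1 for all n ≥ 0.

x_n = -n^2 + 2n + 1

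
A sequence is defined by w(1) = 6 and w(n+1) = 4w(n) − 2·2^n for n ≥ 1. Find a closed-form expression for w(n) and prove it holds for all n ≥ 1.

Claim: w(n) = 4^n + 2^n.

Base case: w(1) = 6, and 4^1 + 2^1 = 4 + 2 = 6.
Assume w(m) = 4^m + 2^m for some m ≥ 1.
Then w(m+1) = 4w(m) − 2·2^m = 4·(4^m + 2^m) − 2·2^m = 4^{m+1} + 4·2^m − 2·2^m = 4^{m+1} + 2·2^m = 4^{m+1} + 2^{m+1}.
This completes the inductive step, so w(n) = 4^n + 2^n for all n ≥ 1.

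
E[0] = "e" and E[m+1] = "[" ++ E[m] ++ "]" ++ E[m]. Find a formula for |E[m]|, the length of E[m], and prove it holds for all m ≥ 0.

Claim: |E[m]| = 3·2^m − 2.

Base case: |E[0]| = 1, and 3·2^0 − 2 = 1.
Assume |E[r]| = 3·2^r − 2.
Then |E[r+1]| = 1 + |E[r]| + 1 + |E[r]| = 2|E[r]| + 2 = 2(3·2^r − 2) + 2 = 3·2^{r+1} − 4 + 2 = 3·2^{r+1} − 2.
So the formula holds for r+1, and by induction |E[m]| = 3·2^m − 2 for all m ≥ 0.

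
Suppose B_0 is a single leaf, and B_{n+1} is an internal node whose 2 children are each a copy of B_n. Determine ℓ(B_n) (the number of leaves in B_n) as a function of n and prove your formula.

Claim: ℓ(B_n) = 2^n.

Base case: ℓ(B_0) = 1, and 2^0 = 1.
Assume ℓ(B_m) = 2^m.
Then ℓ(B_{m+1}) = 2·ℓ(B_m) = 2·2^m = 2^{m+1}.
Hence ℓ(B_n) = 2^n for every n ≥ 0, by induction.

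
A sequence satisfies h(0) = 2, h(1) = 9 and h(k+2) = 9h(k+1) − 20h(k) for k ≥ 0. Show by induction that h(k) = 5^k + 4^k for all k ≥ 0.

Base cases: h(0) = 2 and 5^0 + 4^0 = 2; h(1) = 9 and 5^1 + 4^1 = 9.
Assume h(j) = 5^j + 4^j for all 0 ≤ j ≤ r, where r ≥ 1.
Then h(r+1) = 9h(r) − 20h(r−1) = 9·(5^r + 4^r) − 20·(5^{r−1} + 4^{r−1}) = (9·5 − 20)5^{r−1} + (9·4 − 20)4^{r−1} = 25·5^{r−1} + 16·4^{r−1} = 5^{r+1} + 4^{r+1}.
So the formula holds for r+1, and by strong induction h(k) = 5^k + 4^k for all k ≥ 0.

h(k) = 5^k + 4^k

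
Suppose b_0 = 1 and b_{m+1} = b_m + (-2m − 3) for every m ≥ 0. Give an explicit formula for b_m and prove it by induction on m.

Claim: b_m = -m^2 − 2m + 1.

Base case: b_0 = 1, and -0^2 − 2·0 + 1 = 1.
Assume b_k = -k^2 − 2k + 1.
Then b_{k+1} = b_k + (-2k − 3) = (-k^2 − 2k + 1) + (-2k − 3) = -k^2 − 4k − 2,
and -(k+1)^2 − 2·(k+1) + 1 = -k^2 − 4k − 2.
Hence b_m = -m^2 − 2m + 1 for every m ≥ 0, by induction.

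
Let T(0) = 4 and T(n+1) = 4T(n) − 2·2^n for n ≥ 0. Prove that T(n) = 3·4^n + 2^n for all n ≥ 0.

Base case: T(0) = 4, and 3·4^0 + 2^0 = 3 + 1 = 4.
Assume T(k) = 3·4^k + 2^k for some k ≥ 0.
Then T(k+1) = 4T(k) − 2·2^k = 4·(3·4^k + 2^k) − 2·2^k = 3·4^{k+1} + 4·2^k − 2·2^k = 3·4^{k+1} + 2·2^k = 3·4^{k+1} + 2^{k+1}.
Hence T(n) = 3·4^n + 2^n for every n ≥ 0, by induction.

T(n) = 3·4^n + 2^n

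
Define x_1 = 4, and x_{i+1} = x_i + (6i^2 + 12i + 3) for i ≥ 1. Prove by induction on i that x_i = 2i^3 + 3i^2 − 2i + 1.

Base case: x_1 = 4, and 2·1^3 + 3·1^2 − 2·1 + 1 = 4.
Assume x_r = 2r^3 + 3r^2 − 2r + 1.
Then x_{r+1} = x_r + (6r^2 + 12r + 3) = (2r^3 + 3r^2 − 2r + 1) + (6r^2 + 12r + 3) = 2r^3 + 9r^2 + 10r + 4,
and 2·(r+1)^3 + 3·(r+1)^2 − 2·(r+1) + 1 = 2r^3 + 9r^2 + 10r + 4.
By induction, x_i = 2i^3 + 3i^2 − 2i + 1 for all i ≥ 1.

x_i = 2i^3 + 3i^2 − 2i + 1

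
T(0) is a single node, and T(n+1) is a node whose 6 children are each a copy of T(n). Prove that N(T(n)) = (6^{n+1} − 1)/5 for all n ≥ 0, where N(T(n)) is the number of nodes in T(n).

Base case: N(T(0)) = 1, and (6^{0+1} − 1)/5 = 1.
Assume N(T(m)) = (6^{m+1} − 1)/5.
Then N(T(m+1)) = 1 + 6N(T(m)) = 1 + 6·(6^{m+1} − 1)/5 = 1 + (6^{m+2} − 6)/5 = (5 + 6^{m+2} − 6)/5 = (6^{m+2} − 1)/5.
This completes the inductive step, so N(T(n)) = (6^{n+1} − 1)/5 for all n ≥ 0.

N(T(n)) = (6^{n+1} − 1)/5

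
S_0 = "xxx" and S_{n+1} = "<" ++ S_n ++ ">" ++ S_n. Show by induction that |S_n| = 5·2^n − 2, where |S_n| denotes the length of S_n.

Base case: |S_0| = 3, and 5·2^0 − 2 = 3.
Assume |S_k| = 5·2^k − 2.
Then |S_{k+1}| = 1 + |S_k| + 1 + |S_k| = 2|S_k| + 2 = 2(5·2^k − 2) + 2 = 5·2^{k+1} − 4 + 2 = 5·2^{k+1} − 2.
Hence |S_n| = 5·2^n − 2 for every n ≥ 0, by induction.

|S_n| = 5·2^n − 2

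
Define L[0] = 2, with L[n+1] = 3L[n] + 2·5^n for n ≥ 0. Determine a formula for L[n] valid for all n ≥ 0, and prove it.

Claim: L[n] = 3^n + 5^n.

Base case: L[0] = 2, and 3^0 + 5^0 = 1 + 1 = 2.
Assume L[k] = 3^k + 5^k for some k ≥ 0.
Then L[k+1] = 3L[k] + 2·5^k = 3·(3^k + 5^k) + 2·5^k = 3^{k+1} + 3·5^k + 2·5^k = 3^{k+1} + 5·5^k = 3^{k+1} + 5^{k+1}.
By induction, L[n] = 3^n + 5^n for all n ≥ 0.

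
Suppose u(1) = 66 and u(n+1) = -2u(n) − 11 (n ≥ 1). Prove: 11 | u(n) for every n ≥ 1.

Base case: u(1) = 66 = 11·6, so 11 | u(1).
Assume 11 | u(m), so u(m) = 11t for some integer t.
Then u(m+1) = -2u(m) − 11 = -2·(11t) − 11 = 11(-2t − 1), so 11 | u(m+1).
By induction, 11 | u(n) for all n ≥ 1.

11 | u(n)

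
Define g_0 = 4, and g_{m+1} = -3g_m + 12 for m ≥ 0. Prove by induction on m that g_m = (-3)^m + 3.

Base case: g_0 = 4, and (-3)^0 + 3 = 1 + 3 = 4.
Assume g_r = (-3)^r + 3 for some r ≥ 0.
Then g_{r+1} = -3g_r + 12 = -3·((-3)^r + 3) + 12 = -3·(-3)^r − 9 + 12 = (-3)^{r+1} + 3.
By induction, g_m = (-3)^m + 3 for all m ≥ 0.

g_m = (-3)^m + 3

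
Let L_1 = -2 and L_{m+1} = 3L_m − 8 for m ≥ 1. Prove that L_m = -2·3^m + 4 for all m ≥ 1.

Base case: L_1 = -2, and -2·3^1 + 4 = -6 + 4 = -2.
Assume L_j = -2·3^j + 4 for some j ≥ 1.
Then L_{j+1} = 3L_j − 8 = 3·(-2·3^j + 4) − 8 = -6·3^j + 12 − 8 = -2·3^{j+1} + 4.
By induction, L_m = -2·3^m + 4 for all m ≥ 1.

L_m = -2·3^m + 4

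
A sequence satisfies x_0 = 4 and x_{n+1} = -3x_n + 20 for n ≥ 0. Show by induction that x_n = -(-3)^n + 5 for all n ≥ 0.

Base case: x_0 = 4, and -(-3)^0 + 5 = -1 + 5 = 4.
Assume x_m = -(-3)^m + 5 for some m ≥ 0.
Then x_{m+1} = -3x_m + 20 = -3·(-(-3)^m + 5) + 20 = 3·(-3)^m − 15 + 20 = -(-3)^{m+1} + 5.
This completes the inductive step, so x_n = -(-3)^n + 5 for all n ≥ 0.

x_n = -(-3)^n + 5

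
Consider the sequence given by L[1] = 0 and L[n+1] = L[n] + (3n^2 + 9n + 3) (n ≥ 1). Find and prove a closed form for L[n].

Claim: L[n] = n^3 + 3n^2 − n − 3.

Base case: L[1] = 0, and 1^3 + 3·1^2 − 1 − 3 = 0.
Assume L[k] = k^3 + 3k^2 − k − 3.
Then L[k+1] = L[k] + (3k^2 + 9k + 3) = (k^3 + 3k^2 − k − 3) + (3k^2 + 9k + 3) = k^3 + 6k^2 + 8k,
and (k+1)^3 + 3·(k+1)^2 − (k+1) − 3 = k^3 + 6k^2 + 8k.
By induction, L[n] = n^3 + 3n^2 − n − 3 for all n ≥ 1.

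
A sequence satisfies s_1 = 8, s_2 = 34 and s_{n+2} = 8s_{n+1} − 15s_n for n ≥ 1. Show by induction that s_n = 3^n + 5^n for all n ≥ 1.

Base cases: s_1 = 8 and 3^1 + 5^1 = 8; s_2 = 34 and 3^2 + 5^2 = 34.
Assume s_j = 3^j + 5^j for all 1 ≤ j ≤ m, where m ≥ 2.
Then s_{m+1} = 8s_m − 15s_{m−1} = 8·(3^m + 5^m) − 15·(3^{m−1} + 5^{m−1}) = (8·3 − 15)3^{m−1} + (8·5 − 15)5^{m−1} = 9·3^{m−1} + 25·5^{m−1} = 3^{m+1} + 5^{m+1}.
So the formula holds for m+1, and by strong induction s_n = 3^n + 5^n for all n ≥ 1.

s_n = 3^n + 5^n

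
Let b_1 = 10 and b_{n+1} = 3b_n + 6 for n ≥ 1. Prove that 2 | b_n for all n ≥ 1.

Base case: b_1 = 10 = 2·5, so 2 | b_1.
Assume 2 | b_k, so b_k = 2t for some integer t.
Then b_{k+1} = 3b_k + 6 = 3·(2t) + 6 = 2(3t + 3), so 2 | b_{k+1}.
Hence 2 | b_n for every n ≥ 1, by induction.

2 | b_n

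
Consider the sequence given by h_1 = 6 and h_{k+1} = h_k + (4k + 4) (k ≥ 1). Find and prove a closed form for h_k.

Claim: h_k = 2k^2 + 2k + 2.

Base case: h_1 = 6, and 2·1^2 + 2·1 + 2 = 6.
Assume h_m = 2m^2 + 2m + 2.
Then h_{m+1} = h_m + (4m + 4) = (2m^2 + 2m + 2) + (4m + 4) = 2m^2 + 6m + 6,
and 2·(m+1)^2 + 2·(m+1) + 2 = 2m^2 + 6m + 6.
This completes the inductive step, so h_k = 2k^2 + 2k + 2 for all k ≥ 1.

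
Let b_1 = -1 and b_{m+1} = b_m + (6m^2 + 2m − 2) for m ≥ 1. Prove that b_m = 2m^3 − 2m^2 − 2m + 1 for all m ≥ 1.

Base case: b_1 = -1, and 2·1^3 − 2·1^2 − 2·1 + 1 = -1.
Assume b_k = 2k^3 − 2k^2 − 2k + 1.
Then b_{k+1} = b_k + (6k^2 + 2k − 2) = (2k^3 − 2k^2 − 2k + 1) + (6k^2 + 2k − 2) = 2k^3 + 4k^2 − 1,
and 2·(k+1)^3 − 2·(k+1)^2 − 2·(k+1) + 1 = 2k^3 + 4k^2 − 1.
Hence b_m = 2m^3 − 2m^2 − 2m + 1 for every m ≥ 1, by induction.

b_m = 2m^3 − 2m^2 − 2m + 1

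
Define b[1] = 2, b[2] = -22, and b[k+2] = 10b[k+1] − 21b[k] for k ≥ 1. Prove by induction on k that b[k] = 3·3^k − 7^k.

Base cases: b[1] = 2 and 3·3^1 − 7^1 = 2; b[2] = -22 and 3·3^2 − 7^2 = -22.
Assume b[j] = 3·3^j − 7^j for all 1 ≤ j ≤ m, where m ≥ 2.
Then b[m+1] = 10b[m] − 21b[m−1] = 10·(3·3^m − 7^m) − 21·(3·3^{m−1} − 7^{m−1}) = 3·(10·3 − 21)3^{m−1} − (10·7 − 21)7^{m−1} = 27·3^{m−1} − 49·7^{m−1} = 3·3^{m+1} − 7^{m+1}.
This completes the inductive step, so b[k] = 3·3^k − 7^k for all k ≥ 1.

b[k] = 3·3^k − 7^k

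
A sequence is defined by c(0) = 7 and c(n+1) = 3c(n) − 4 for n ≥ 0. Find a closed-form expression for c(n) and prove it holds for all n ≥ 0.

Claim: c(n) = 5·3^n + 2.

Base case: c(0) = 7, and 5·3^0 + 2 = 5 + 2 = 7.
Assume c(k) = 5·3^k + 2 for some k ≥ 0.
Then c(k+1) = 3c(k) − 4 = 3·(5·3^k + 2) − 4 = 15·3^k + 6 − 4 = 5·3^{k+1} + 2.
This completes the inductive step, so c(n) = 5·3^n + 2 for all n ≥ 0.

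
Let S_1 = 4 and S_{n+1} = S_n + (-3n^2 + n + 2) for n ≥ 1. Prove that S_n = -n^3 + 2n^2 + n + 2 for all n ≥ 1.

Base case: S_1 = 4, and -1^3 + 2·1^2 + 1 + 2 = 4.
Assume S_k = -k^3 + 2k^2 + k + 2.
Then S_{k+1} = S_k + (-3k^2 + k + 2) = (-k^3 + 2k^2 + k + 2) + (-3k^2 + k + 2) = -k^3 − k^2 + 2k + 4,
and -(k+1)^3 + 2·(k+1)^2 + (k+1) + 2 = -k^3 − k^2 + 2k + 4.
This completes the inductive step, so S_n = -n^3 + 2n^2 + n + 2 for all n ≥ 1.

S_n = -n^3 + 2n^2 + n + 2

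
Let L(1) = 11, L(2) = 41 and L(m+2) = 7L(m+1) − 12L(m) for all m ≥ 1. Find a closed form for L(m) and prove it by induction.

Claim: L(m) = 2·4^m + 3^m.

Base cases: L(1) = 11 and 2·4^1 + 3^1 = 11; L(2) = 41 and 2·4^2 + 3^2 = 41.
Assume L(i) = 2·4^i + 3^i for all 1 ≤ i ≤ j, where j ≥ 2.
Then L(j+1) = 7L(j) − 12L(j−1) = 7·(2·4^j + 3^j) − 12·(2·4^{j−1} + 3^{j−1}) = 2·(7·4 − 12)4^{j−1} + (7·3 − 12)3^{j−1} = 32·4^{j−1} + 9·3^{j−1} = 2·4^{j+1} + 3^{j+1}.
This completes the inductive step, so L(m) = 2·4^m + 3^m for all m ≥ 1.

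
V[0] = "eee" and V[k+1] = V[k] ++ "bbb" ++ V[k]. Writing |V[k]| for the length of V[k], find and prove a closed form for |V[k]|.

Claim: |V[k]| = 6·2^k − 3.

Base case: |V[0]| = 3, and 6·2^0 − 3 = 3.
Assume |V[j]| = 6·2^j − 3.
Then |V[j+1]| = |V[j]| + 3 + |V[j]| = 2|V[j]| + 3 = 2(6·2^j − 3) + 3 = 6·2^{j+1} − 6 + 3 = 6·2^{j+1} − 3.
This completes the inductive step, so |V[k]| = 6·2^k − 3 for all k ≥ 0.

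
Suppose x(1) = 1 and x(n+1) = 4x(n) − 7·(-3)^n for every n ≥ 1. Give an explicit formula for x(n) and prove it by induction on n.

Claim: x(n) = 4^n + (-3)^n.

Base case: x(1) = 1, and 4^1 + (-3)^1 = 4 − 3 = 1.
Assume x(r) = 4^r + (-3)^r for some r ≥ 1.
Then x(r+1) = 4x(r) − 7·(-3)^r = 4·(4^r + (-3)^r) − 7·(-3)^r = 4^{r+1} + 4·(-3)^r − 7·(-3)^r = 4^{r+1} − 3·(-3)^r = 4^{r+1} + (-3)^{r+1}.
So the formula holds for r+1, and by induction x(n) = 4^n + (-3)^n for all n ≥ 1.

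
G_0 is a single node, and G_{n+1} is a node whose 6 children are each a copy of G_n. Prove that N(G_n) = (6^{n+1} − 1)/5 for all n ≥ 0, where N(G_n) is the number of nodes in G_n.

Base case: N(G_0) = 1, and (6^{0+1} − 1)/5 = 1.
Assume N(G_k) = (6^{k+1} − 1)/5.
Then N(G_{k+1}) = 1 + 6N(G_k) = 1 + 6·(6^{k+1} − 1)/5 = 1 + (6^{k+2} − 6)/5 = (5 + 6^{k+2} − 6)/5 = (6^{k+2} − 1)/5.
This completes the inductive step, so N(G_n) = (6^{n+1} − 1)/5 for all n ≥ 0.

N(G_n) = (6^{n+1} − 1)/5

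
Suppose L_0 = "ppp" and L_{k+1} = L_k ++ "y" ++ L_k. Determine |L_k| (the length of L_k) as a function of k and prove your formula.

Claim: |L_k| = 2^{k+2} − 1.

Base case: |L_0| = 3, and 2^{0+2} − 1 = 3.
Assume |L_j| = 2^{j+2} − 1.
Then |L_{j+1}| = |L_j| + 1 + |L_j| = 2|L_j| + 1 = 2(2^{j+2} − 1) + 1 = 2^{j+3} − 2 + 1 = 2^{j+3} − 1.
Hence |L_k| = 2^{k+2} − 1 for every k ≥ 0, by induction.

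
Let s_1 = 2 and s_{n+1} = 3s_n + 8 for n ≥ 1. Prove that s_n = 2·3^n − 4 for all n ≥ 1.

Base case: s_1 = 2, and 2·3^1 − 4 = 6 − 4 = 2.
Assume s_m = 2·3^m − 4 for some m ≥ 1.
Then s_{m+1} = 3s_m + 8 = 3·(2·3^m − 4) + 8 = 6·3^m − 12 + 8 = 2·3^{m+1} − 4.
This completes the inductive step, so s_n = 2·3^n − 4 for all n ≥ 1.

s_n = 2·3^n − 4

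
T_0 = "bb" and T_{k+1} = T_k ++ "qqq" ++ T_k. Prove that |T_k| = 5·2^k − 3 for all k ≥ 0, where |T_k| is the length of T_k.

Base case: |T_0| = 2, and 5·2^0 − 3 = 2.
Assume |T_m| = 5·2^m − 3.
Then |T_{m+1}| = |T_m| + 3 + |T_m| = 2|T_m| + 3 = 2(5·2^m − 3) + 3 = 5·2^{m+1} − 6 + 3 = 5·2^{m+1} − 3.
So the formula holds for m+1, and by induction |T_k| = 5·2^k − 3 for all k ≥ 0.

|T_k| = 5·2^k − 3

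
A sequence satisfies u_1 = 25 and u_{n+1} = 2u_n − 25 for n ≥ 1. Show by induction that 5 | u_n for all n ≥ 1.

Base case: u_1 = 25 = 5·5, so 5 | u_1.
Assume 5 | u_j, so u_j = 5t for some integer t.
Then u_{j+1} = 2u_j − 25 = 2·(5t) − 25 = 5(2t − 5), so 5 | u_{j+1}.
So the property holds for j+1, and by induction 5 | u_n for all n ≥ 1.

5 | u_n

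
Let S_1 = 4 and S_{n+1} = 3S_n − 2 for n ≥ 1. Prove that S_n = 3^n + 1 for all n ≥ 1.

Base case: S_1 = 4, and 3^1 + 1 = 3 + 1 = 4.
Assume S_j = 3^j + 1 for some j ≥ 1.
Then S_{j+1} = 3S_j − 2 = 3·(3^j + 1) − 2 = 3^{j+1} + 3 − 2 = 3^{j+1} + 1.
By induction, S_n = 3^n + 1 for all n ≥ 1.

S_n = 3^n + 1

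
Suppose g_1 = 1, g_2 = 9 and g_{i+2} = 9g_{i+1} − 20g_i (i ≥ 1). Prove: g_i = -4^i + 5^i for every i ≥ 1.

Base cases: g_1 = 1 and -4^1 + 5^1 = 1; g_2 = 9 and -4^2 + 5^2 = 9.
Assume g_j = -4^j + 5^j for all 1 ≤ j ≤ m, where m ≥ 2.
Then g_{m+1} = 9g_m − 20g_{m−1} = 9·(-4^m + 5^m) − 20·(-4^{m−1} + 5^{m−1}) = -(9·4 − 20)4^{m−1} + (9·5 − 20)5^{m−1} = -16·4^{m−1} + 25·5^{m−1} = -4^{m+1} + 5^{m+1}.
Hence g_i = -4^i + 5^i for every i ≥ 1, by strong induction.

g_i = -4^i + 5^i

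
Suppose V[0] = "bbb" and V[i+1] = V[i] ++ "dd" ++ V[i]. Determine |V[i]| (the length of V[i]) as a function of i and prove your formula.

Claim: |V[i]| = 5·2^i − 2.

Base case: |V[0]| = 3, and 5·2^0 − 2 = 3.
Assume |V[m]| = 5·2^m − 2.
Then |V[m+1]| = |V[m]| + 2 + |V[m]| = 2|V[m]| + 2 = 2(5·2^m − 2) + 2 = 5·2^{m+1} − 4 + 2 = 5·2^{m+1} − 2.
Hence |V[i]| = 5·2^i − 2 for every i ≥ 0, by induction.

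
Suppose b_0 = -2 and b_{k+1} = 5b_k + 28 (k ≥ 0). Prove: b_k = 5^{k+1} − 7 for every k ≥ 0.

Base case: b_0 = -2, and 5^{0+1} − 7 = 5 − 7 = -2.
Assume b_j = 5^{j+1} − 7 for some j ≥ 0.
Then b_{j+1} = 5b_j + 28 = 5·(5^{j+1} − 7) + 28 = 5^{j+2} − 35 + 28 = 5^{j+2} − 7.
By induction, b_k = 5^{k+1} − 7 for all k ≥ 0.

b_k = 5^{k+1} − 7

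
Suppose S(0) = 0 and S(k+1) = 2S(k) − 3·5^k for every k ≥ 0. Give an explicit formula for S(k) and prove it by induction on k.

Claim: S(k) = 2^k − 5^k.

Base case: S(0) = 0, and 2^0 − 5^0 = 1 − 1 = 0.
Assume S(m) = 2^m − 5^m for some m ≥ 0.
Then S(m+1) = 2S(m) − 3·5^m = 2·(2^m − 5^m) − 3·5^m = 2^{m+1} − 2·5^m − 3·5^m = 2^{m+1} − 5·5^m = 2^{m+1} − 5^{m+1}.
By induction, S(k) = 2^k − 5^k for all k ≥ 0.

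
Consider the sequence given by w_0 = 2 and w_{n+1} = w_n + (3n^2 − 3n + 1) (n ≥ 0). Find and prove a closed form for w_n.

Claim: w_n = n^3 − 3n^2 + 3n + 2.

Base case: w_0 = 2, and 0^3 − 3·0^2 + 3·0 + 2 = 2.
Assume w_r = r^3 − 3r^2 + 3r + 2.
Then w_{r+1} = w_r + (3r^2 − 3r + 1) = (r^3 − 3r^2 + 3r + 2) + (3r^2 − 3r + 1) = r^3 + 3,
and (r+1)^3 − 3·(r+1)^2 + 3·(r+1) + 2 = r^3 + 3.
By induction, w_n = n^3 − 3n^2 + 3n + 2 for all n ≥ 0.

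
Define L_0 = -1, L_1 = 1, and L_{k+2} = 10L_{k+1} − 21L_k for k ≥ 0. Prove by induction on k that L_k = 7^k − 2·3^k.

Base cases: L_0 = -1 and 7^0 − 2·3^0 = -1; L_1 = 1 and 7^1 − 2·3^1 = 1.
Assume L_i = 7^i − 2·3^i for all 0 ≤ i ≤ j, where j ≥ 1.
Then L_{j+1} = 10L_j − 21L_{j−1} = 10·(7^j − 2·3^j) − 21·(7^{j−1} − 2·3^{j−1}) = (10·7 − 21)7^{j−1} − 2·(10·3 − 21)3^{j−1} = 49·7^{j−1} − 18·3^{j−1} = 7^{j+1} − 2·3^{j+1}.
By strong induction, L_k = 7^k − 2·3^k for all k ≥ 0.

L_k = 7^k − 2·3^k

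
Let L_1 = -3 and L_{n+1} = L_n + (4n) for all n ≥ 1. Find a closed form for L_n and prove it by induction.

Claim: L_n = 2n^2 − 2n − 3.

Base case: L_1 = -3, and 2·1^2 − 2·1 − 3 = -3.
Assume L_m = 2m^2 − 2m − 3.
Then L_{m+1} = L_m + (4m) = (2m^2 − 2m − 3) + (4m) = 2m^2 + 2m − 3,
and 2·(m+1)^2 − 2·(m+1) − 3 = 2m^2 + 2m − 3.
By induction, L_n = 2n^2 − 2n − 3 for all n ≥ 1.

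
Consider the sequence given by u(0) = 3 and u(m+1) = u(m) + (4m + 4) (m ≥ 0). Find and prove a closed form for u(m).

Claim: u(m) = 2m^2 + 2m + 3.

Base case: u(0) = 3, and 2·0^2 + 2·0 + 3 = 3.
Assume u(r) = 2r^2 + 2r + 3.
Then u(r+1) = u(r) + (4r + 4) = (2r^2 + 2r + 3) + (4r + 4) = 2r^2 + 6r + 7,
and 2·(r+1)^2 + 2·(r+1) + 3 = 2r^2 + 6r + 7.
By induction, u(m) = 2m^2 + 2m + 3 for all m ≥ 0.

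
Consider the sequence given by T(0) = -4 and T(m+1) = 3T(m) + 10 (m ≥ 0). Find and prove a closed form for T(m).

Claim: T(m) = 3^m − 5.

Base case: T(0) = -4, and 3^0 − 5 = 1 − 5 = -4.
Assume T(k) = 3^k − 5 for some k ≥ 0.
Then T(k+1) = 3T(k) + 10 = 3·(3^k − 5) + 10 = 3^{k+1} − 15 + 10 = 3^{k+1} − 5.
By induction, T(m) = 3^m − 5 for all m ≥ 0.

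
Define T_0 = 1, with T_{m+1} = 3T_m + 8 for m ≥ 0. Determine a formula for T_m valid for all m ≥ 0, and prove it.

Claim: T_m = 5·3^m − 4.

Base case: T_0 = 1, and 5·3^0 − 4 = 5 − 4 = 1.
Assume T_k = 5·3^k − 4 for some k ≥ 0.
Then T_{k+1} = 3T_k + 8 = 3·(5·3^k − 4) + 8 = 15·3^k − 12 + 8 = 5·3^{k+1} − 4.
By induction, T_m = 5·3^m − 4 for all m ≥ 0.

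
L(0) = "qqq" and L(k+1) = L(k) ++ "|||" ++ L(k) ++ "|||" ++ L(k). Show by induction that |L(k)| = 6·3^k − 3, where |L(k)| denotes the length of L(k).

Base case: |L(0)| = 3, and 6·3^0 − 3 = 3.
Assume |L(m)| = 6·3^m − 3.
Then |L(m+1)| = 3|L(m)| + 6 = 3(6·3^m − 3) + 6 = 6·3^{m+1} − 9 + 6 = 6·3^{m+1} − 3.
By induction, |L(k)| = 6·3^k − 3 for all k ≥ 0.

|L(k)| = 6·3^k − 3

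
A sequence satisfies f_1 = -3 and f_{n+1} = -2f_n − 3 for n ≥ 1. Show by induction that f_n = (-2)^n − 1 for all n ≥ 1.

Base case: f_1 = -3, and (-2)^1 − 1 = -2 − 1 = -3.
Assume f_m = (-2)^m − 1 for some m ≥ 1.
Then f_{m+1} = -2f_m − 3 = -2·((-2)^m − 1) − 3 = -2·(-2)^m + 2 − 3 = (-2)^{m+1} − 1.
Hence f_n = (-2)^n − 1 for every n ≥ 1, by induction.

f_n = (-2)^n − 1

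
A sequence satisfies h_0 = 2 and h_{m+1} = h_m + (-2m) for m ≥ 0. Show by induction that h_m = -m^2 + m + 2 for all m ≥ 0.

Base case: h_0 = 2, and -0^2 + 0 + 2 = 2.
Assume h_j = -j^2 + j + 2.
Then h_{j+1} = h_j + (-2j) = (-j^2 + j + 2) + (-2j) = -j^2 − j + 2,
and -(j+1)^2 + (j+1) + 2 = -j^2 − j + 2.
By induction, h_m = -m^2 + m + 2 for all m ≥ 0.

h_m = -m^2 + m + 2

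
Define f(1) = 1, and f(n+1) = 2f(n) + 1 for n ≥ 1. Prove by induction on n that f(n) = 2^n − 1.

Base case: f(1) = 1, and 2^1 − 1 = 2 − 1 = 1.
Assume f(j) = 2^j − 1 for some j ≥ 1.
Then f(j+1) = 2f(j) + 1 = 2·(2^j − 1) + 1 = 2^{j+1} − 2 + 1 = 2^{j+1} − 1.
This completes the inductive step, so f(n) = 2^n − 1 for all n ≥ 1.

f(n) = 2^n − 1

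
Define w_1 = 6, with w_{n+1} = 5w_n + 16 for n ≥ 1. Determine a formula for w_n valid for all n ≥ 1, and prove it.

Claim: w_n = 2·5^n − 4.

Base case: w_1 = 6, and 2·5^1 − 4 = 10 − 4 = 6.
Assume w_k = 2·5^k − 4 for some k ≥ 1.
Then w_{k+1} = 5w_k + 16 = 5·(2·5^k − 4) + 16 = 10·5^k − 20 + 16 = 2·5^{k+1} − 4.
So the formula holds for k+1, and by induction w_n = 2·5^n − 4 for all n ≥ 1.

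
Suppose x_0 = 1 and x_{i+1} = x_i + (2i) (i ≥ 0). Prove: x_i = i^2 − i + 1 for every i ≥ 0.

Base case: x_0 = 1, and 0^2 − 0 + 1 = 1.
Assume x_k = k^2 − k + 1.
Then x_{k+1} = x_k + (2k) = (k^2 − k + 1) + (2k) = k^2 + k + 1,
and (k+1)^2 − (k+1) + 1 = k^2 + k + 1.
By induction, x_i = i^2 − i + 1 for all i ≥ 0.

x_i = i^2 − i + 1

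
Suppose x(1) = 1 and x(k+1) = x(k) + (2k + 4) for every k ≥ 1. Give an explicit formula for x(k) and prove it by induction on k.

Claim: x(k) = k^2 + 3k − 3.

Base case: x(1) = 1, and 1^2 + 3·1 − 3 = 1.
Assume x(m) = m^2 + 3m − 3.
Then x(m+1) = x(m) + (2m + 4) = (m^2 + 3m − 3) + (2m + 4) = m^2 + 5m + 1,
and (m+1)^2 + 3·(m+1) − 3 = m^2 + 5m + 1.
This completes the inductive step, so x(k) = k^2 + 3k − 3 for all k ≥ 1.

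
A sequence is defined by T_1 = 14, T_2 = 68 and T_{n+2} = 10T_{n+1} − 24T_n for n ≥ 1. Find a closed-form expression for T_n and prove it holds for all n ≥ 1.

Claim: T_n = 6^n + 2·4^n.

Base cases: T_1 = 14 and 6^1 + 2·4^1 = 14; T_2 = 68 and 6^2 + 2·4^2 = 68.
Assume T_i = 6^i + 2·4^i for all 1 ≤ i ≤ j, where j ≥ 2.
Then T_{j+1} = 10T_j − 24T_{j−1} = 10·(6^j + 2·4^j) − 24·(6^{j−1} + 2·4^{j−1}) = (10·6 − 24)6^{j−1} + 2·(10·4 − 24)4^{j−1} = 36·6^{j−1} + 32·4^{j−1} = 6^{j+1} + 2·4^{j+1}.
Hence T_n = 6^n + 2·4^n for every n ≥ 1, by strong induction.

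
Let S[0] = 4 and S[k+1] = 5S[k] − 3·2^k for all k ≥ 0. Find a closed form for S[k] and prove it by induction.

Claim: S[k] = 3·5^k + 2^k.

Base case: S[0] = 4, and 3·5^0 + 2^0 = 3 + 1 = 4.
Assume S[j] = 3·5^j + 2^j for some j ≥ 0.
Then S[j+1] = 5S[j] − 3·2^j = 5·(3·5^j + 2^j) − 3·2^j = 3·5^{j+1} + 5·2^j − 3·2^j = 3·5^{j+1} + 2·2^j = 3·5^{j+1} + 2^{j+1}.
By induction, S[k] = 3·5^k + 2^k for all k ≥ 0.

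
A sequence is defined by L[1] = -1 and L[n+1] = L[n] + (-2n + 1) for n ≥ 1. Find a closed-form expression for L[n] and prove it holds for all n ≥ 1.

Claim: L[n] = -n^2 + 2n − 2.

Base case: L[1] = -1, and -1^2 + 2·1 − 2 = -1.
Assume L[r] = -r^2 + 2r − 2.
Then L[r+1] = L[r] + (-2r + 1) = (-r^2 + 2r − 2) + (-2r + 1) = -r^2 − 1,
and -(r+1)^2 + 2·(r+1) − 2 = -r^2 − 1.
By induction, L[n] = -n^2 + 2n − 2 for all n ≥ 1.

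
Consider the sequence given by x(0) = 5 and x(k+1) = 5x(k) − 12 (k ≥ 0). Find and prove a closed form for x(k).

Claim: x(k) = 2·5^k + 3.

Base case: x(0) = 5, and 2·5^0 + 3 = 2 + 3 = 5.
Assume x(r) = 2·5^r + 3 for some r ≥ 0.
Then x(r+1) = 5x(r) − 12 = 5·(2·5^r + 3) − 12 = 10·5^r + 15 − 12 = 2·5^{r+1} + 3.
Hence x(k) = 2·5^k + 3 for every k ≥ 0, by induction.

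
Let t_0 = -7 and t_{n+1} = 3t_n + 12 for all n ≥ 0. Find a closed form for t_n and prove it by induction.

Claim: t_n = -3^n − 6.

Base case: t_0 = -7, and -3^0 − 6 = -1 − 6 = -7.
Assume t_j = -3^j − 6 for some j ≥ 0.
Then t_{j+1} = 3t_j + 12 = 3·(-3^j − 6) + 12 = -3^{j+1} − 18 + 12 = -3^{j+1} − 6.
Hence t_n = -3^n − 6 for every n ≥ 0, by induction.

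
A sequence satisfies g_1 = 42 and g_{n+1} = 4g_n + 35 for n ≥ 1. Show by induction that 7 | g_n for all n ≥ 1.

Base case: g_1 = 42 = 7·6, so 7 | g_1.
Assume 7 | g_k, so g_k = 7t for some integer t.
Then g_{k+1} = 4g_k + 35 = 4·(7t) + 35 = 7(4t + 5), so 7 | g_{k+1}.
So the property holds for k+1, and by induction 7 | g_n for all n ≥ 1.

7 | g_n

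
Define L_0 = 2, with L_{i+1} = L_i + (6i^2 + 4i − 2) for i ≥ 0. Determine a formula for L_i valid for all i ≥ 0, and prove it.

Claim: L_i = 2i^3 − i^2 − 3i + 2.

Base case: L_0 = 2, and 2·0^3 − 0^2 − 3·0 + 2 = 2.
Assume L_j = 2j^3 − j^2 − 3j + 2.
Then L_{j+1} = L_j + (6j^2 + 4j − 2) = (2j^3 − j^2 − 3j + 2) + (6j^2 + 4j − 2) = 2j^3 + 5j^2 + j,
and 2·(j+1)^3 − (j+1)^2 − 3·(j+1) + 2 = 2j^3 + 5j^2 + j.
This completes the inductive step, so L_i = 2i^3 − i^2 − 3i + 2 for all i ≥ 0.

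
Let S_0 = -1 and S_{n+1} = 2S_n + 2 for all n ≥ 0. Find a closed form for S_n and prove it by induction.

Claim: S_n = 2^n − 2.

Base case: S_0 = -1, and 2^0 − 2 = 1 − 2 = -1.
Assume S_k = 2^k − 2 for some k ≥ 0.
Then S_{k+1} = 2S_k + 2 = 2·(2^k − 2) + 2 = 2^{k+1} − 4 + 2 = 2^{k+1} − 2.
So the formula holds for k+1, and by induction S_n = 2^n − 2 for all n ≥ 0.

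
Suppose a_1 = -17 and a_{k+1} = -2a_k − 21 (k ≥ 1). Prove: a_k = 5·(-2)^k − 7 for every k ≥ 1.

Base case: a_1 = -17, and 5·(-2)^1 − 7 = -10 − 7 = -17.
Assume a_j = 5·(-2)^j − 7 for some j ≥ 1.
Then a_{j+1} = -2a_j − 21 = -2·(5·(-2)^j − 7) − 21 = -10·(-2)^j + 14 − 21 = 5·(-2)^{j+1} − 7.
By induction, a_k = 5·(-2)^k − 7 for all k ≥ 1.

a_k = 5·(-2)^k − 7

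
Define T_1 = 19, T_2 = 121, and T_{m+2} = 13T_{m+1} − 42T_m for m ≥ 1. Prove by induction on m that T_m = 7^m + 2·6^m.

Base cases: T_1 = 19 and 7^1 + 2·6^1 = 19; T_2 = 121 and 7^2 + 2·6^2 = 121.
Assume T_j = 7^j + 2·6^j for all 1 ≤ j ≤ r, where r ≥ 2.
Then T_{r+1} = 13T_r − 42T_{r−1} = 13·(7^r + 2·6^r) − 42·(7^{r−1} + 2·6^{r−1}) = (13·7 − 42)7^{r−1} + 2·(13·6 − 42)6^{r−1} = 49·7^{r−1} + 72·6^{r−1} = 7^{r+1} + 2·6^{r+1}.
By strong induction, T_m = 7^m + 2·6^m for all m ≥ 1.

T_m = 7^m + 2·6^m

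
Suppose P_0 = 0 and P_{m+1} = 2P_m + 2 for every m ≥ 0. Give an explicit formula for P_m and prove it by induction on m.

Claim: P_m = 2^{m+1} − 2.

Base case: P_0 = 0, and 2^{0+1} − 2 = 2 − 2 = 0.
Assume P_r = 2^{r+1} − 2 for some r ≥ 0.
Then P_{r+1} = 2P_r + 2 = 2·(2^{r+1} − 2) + 2 = 2^{r+2} − 4 + 2 = 2^{r+2} − 2.
This completes the inductive step, so P_m = 2^{m+1} − 2 for all m ≥ 0.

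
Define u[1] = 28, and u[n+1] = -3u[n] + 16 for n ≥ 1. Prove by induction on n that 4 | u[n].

Base case: u[1] = 28 = 4·7, so 4 | u[1].
Assume 4 | u[k], so u[k] = 4t for some integer t.
Then u[k+1] = -3u[k] + 16 = -3·(4t) + 16 = 4(-3t + 4), so 4 | u[k+1].
This completes the inductive step, so 4 | u[n] for all n ≥ 1.

4 | u[n]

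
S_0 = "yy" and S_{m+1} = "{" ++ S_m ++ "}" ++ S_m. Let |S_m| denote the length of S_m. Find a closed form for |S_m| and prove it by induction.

Claim: |S_m| = 2^{m+2} − 2.

Base case: |S_0| = 2, and 2^{0+2} − 2 = 2.
Assume |S_r| = 2^{r+2} − 2.
Then |S_{r+1}| = 1 + |S_r| + 1 + |S_r| = 2|S_r| + 2 = 2(2^{r+2} − 2) + 2 = 2^{r+3} − 4 + 2 = 2^{r+3} − 2.
This completes the inductive step, so |S_m| = 2^{m+2} − 2 for all m ≥ 0.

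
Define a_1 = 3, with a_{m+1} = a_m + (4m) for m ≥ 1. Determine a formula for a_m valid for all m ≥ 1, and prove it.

Claim: a_m = 2m^2 − 2m + 3.

Base case: a_1 = 3, and 2·1^2 − 2·1 + 3 = 3.
Assume a_r = 2r^2 − 2r + 3.
Then a_{r+1} = a_r + (4r) = (2r^2 − 2r + 3) + (4r) = 2r^2 + 2r + 3,
and 2·(r+1)^2 − 2·(r+1) + 3 = 2r^2 + 2r + 3.
By induction, a_m = 2m^2 − 2m + 3 for all m ≥ 1.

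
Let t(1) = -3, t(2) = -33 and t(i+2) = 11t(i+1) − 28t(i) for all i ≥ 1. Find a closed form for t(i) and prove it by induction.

Claim: t(i) = -7^i + 4^i.

Base cases: t(1) = -3 and -7^1 + 4^1 = -3; t(2) = -33 and -7^2 + 4^2 = -33.
Assume t(j) = -7^j + 4^j for all 1 ≤ j ≤ r, where r ≥ 2.
Then t(r+1) = 11t(r) − 28t(r−1) = 11·(-7^r + 4^r) − 28·(-7^{r−1} + 4^{r−1}) = -(11·7 − 28)7^{r−1} + (11·4 − 28)4^{r−1} = -49·7^{r−1} + 16·4^{r−1} = -7^{r+1} + 4^{r+1}.
Hence t(i) = -7^i + 4^i for every i ≥ 1, by strong induction.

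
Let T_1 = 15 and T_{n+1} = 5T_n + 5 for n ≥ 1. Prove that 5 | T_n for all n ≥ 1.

Base case: T_1 = 15 = 5·3, so 5 | T_1.
Assume 5 | T_r, so T_r = 5t for some integer t.
Then T_{r+1} = 5T_r + 5 = 5·(5t) + 5 = 5(5t + 1), so 5 | T_{r+1}.
By induction, 5 | T_n for all n ≥ 1.

5 | T_n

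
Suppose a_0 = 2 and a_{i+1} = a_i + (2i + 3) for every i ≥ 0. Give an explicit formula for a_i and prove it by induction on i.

Claim: a_i = i^2 + 2i + 2.

Base case: a_0 = 2, and 0^2 + 2·0 + 2 = 2.
Assume a_m = m^2 + 2m + 2.
Then a_{m+1} = a_m + (2m + 3) = (m^2 + 2m + 2) + (2m + 3) = m^2 + 4m + 5,
and (m+1)^2 + 2·(m+1) + 2 = m^2 + 4m + 5.
Hence a_i = i^2 + 2i + 2 for every i ≥ 0, by induction.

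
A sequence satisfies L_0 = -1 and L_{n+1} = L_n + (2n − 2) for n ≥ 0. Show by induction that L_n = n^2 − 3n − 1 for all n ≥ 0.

Base case: L_0 = -1, and 0^2 − 3·0 − 1 = -1.
Assume L_j = j^2 − 3j − 1.
Then L_{j+1} = L_j + (2j − 2) = (j^2 − 3j − 1) + (2j − 2) = j^2 − j − 3,
and (j+1)^2 − 3·(j+1) − 1 = j^2 − j − 3.
By induction, L_n = n^2 − 3n − 1 for all n ≥ 0.

L_n = n^2 − 3n − 1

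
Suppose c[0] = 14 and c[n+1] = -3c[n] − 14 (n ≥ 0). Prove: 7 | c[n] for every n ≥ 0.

Base case: c[0] = 14 = 7·2, so 7 | c[0].
Assume 7 | c[r], so c[r] = 7t for some integer t.
Then c[r+1] = -3c[r] − 14 = -3·(7t) − 14 = 7(-3t − 2), so 7 | c[r+1].
Hence 7 | c[n] for every n ≥ 0, by induction.

7 | c[n]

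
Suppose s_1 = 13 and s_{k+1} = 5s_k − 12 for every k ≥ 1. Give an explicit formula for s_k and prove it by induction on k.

Claim: s_k = 2·5^k + 3.

Base case: s_1 = 13, and 2·5^1 + 3 = 10 + 3 = 13.
Assume s_j = 2·5^j + 3 for some j ≥ 1.
Then s_{j+1} = 5s_j − 12 = 5·(2·5^j + 3) − 12 = 10·5^j + 15 − 12 = 2·5^{j+1} + 3.
So the formula holds for j+1, and by induction s_k = 2·5^k + 3 for all k ≥ 1.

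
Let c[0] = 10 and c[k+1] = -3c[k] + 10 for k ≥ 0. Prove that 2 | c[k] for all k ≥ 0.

Base case: c[0] = 10 = 2·5, so 2 | c[0].
Assume 2 | c[j], so c[j] = 2t for some integer t.
Then c[j+1] = -3c[j] + 10 = -3·(2t) + 10 = 2(-3t + 5), so 2 | c[j+1].
By induction, 2 | c[k] for all k ≥ 0.

2 | c[k]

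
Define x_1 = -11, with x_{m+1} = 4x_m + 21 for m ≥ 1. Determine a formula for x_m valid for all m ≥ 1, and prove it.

Claim: x_m = -4^m − 7.

Base case: x_1 = -11, and -4^1 − 7 = -4 − 7 = -11.
Assume x_r = -4^r − 7 for some r ≥ 1.
Then x_{r+1} = 4x_r + 21 = 4·(-4^r − 7) + 21 = -4^{r+1} − 28 + 21 = -4^{r+1} − 7.
So the formula holds for r+1, and by induction x_m = -4^m − 7 for all m ≥ 1.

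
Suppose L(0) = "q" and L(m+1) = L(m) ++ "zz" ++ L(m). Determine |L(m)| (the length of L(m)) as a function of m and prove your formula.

Claim: |L(m)| = 3·2^m − 2.

Base case: |L(0)| = 1, and 3·2^0 − 2 = 1.
Assume |L(j)| = 3·2^j − 2.
Then |L(j+1)| = |L(j)| + 2 + |L(j)| = 2|L(j)| + 2 = 2(3·2^j − 2) + 2 = 3·2^{j+1} − 4 + 2 = 3·2^{j+1} − 2.
Hence |L(m)| = 3·2^m − 2 for every m ≥ 0, by induction.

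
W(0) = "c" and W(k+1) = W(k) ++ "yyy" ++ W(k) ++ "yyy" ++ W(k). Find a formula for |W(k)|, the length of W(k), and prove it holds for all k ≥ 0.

Claim: |W(k)| = 4·3^k − 3.

Base case: |W(0)| = 1, and 4·3^0 − 3 = 1.
Assume |W(r)| = 4·3^r − 3.
Then |W(r+1)| = 3|W(r)| + 6 = 3(4·3^r − 3) + 6 = 4·3^{r+1} − 9 + 6 = 4·3^{r+1} − 3.
So the formula holds for r+1, and by induction |W(k)| = 4·3^k − 3 for all k ≥ 0.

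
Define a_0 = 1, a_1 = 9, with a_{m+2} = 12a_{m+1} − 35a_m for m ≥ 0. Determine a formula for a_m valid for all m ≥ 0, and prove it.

Claim: a_m = -5^m + 2·7^m.

Base cases: a_0 = 1 and -5^0 + 2·7^0 = 1; a_1 = 9 and -5^1 + 2·7^1 = 9.
Assume a_j = -5^j + 2·7^j for all 0 ≤ j ≤ r, where r ≥ 1.
Then a_{r+1} = 12a_r − 35a_{r−1} = 12·(-5^r + 2·7^r) − 35·(-5^{r−1} + 2·7^{r−1}) = -(12·5 − 35)5^{r−1} + 2·(12·7 − 35)7^{r−1} = -25·5^{r−1} + 98·7^{r−1} = -5^{r+1} + 2·7^{r+1}.
So the formula holds for r+1, and by strong induction a_m = -5^m + 2·7^m for all m ≥ 0.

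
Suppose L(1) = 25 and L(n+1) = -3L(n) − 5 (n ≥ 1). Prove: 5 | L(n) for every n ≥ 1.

Base case: L(1) = 25 = 5·5, so 5 | L(1).
Assume 5 | L(k), so L(k) = 5t for some integer t.
Then L(k+1) = -3L(k) − 5 = -3·(5t) − 5 = 5(-3t − 1), so 5 | L(k+1).
Hence 5 | L(n) for every n ≥ 1, by induction.

5 | L(n)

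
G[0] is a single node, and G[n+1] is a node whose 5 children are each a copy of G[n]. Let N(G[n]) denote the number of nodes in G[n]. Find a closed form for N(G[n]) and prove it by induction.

Claim: N(G[n]) = (5^{n+1} − 1)/4.

Base case: N(G[0]) = 1, and (5^{0+1} − 1)/4 = 1.
Assume N(G[m]) = (5^{m+1} − 1)/4.
Then N(G[m+1]) = 1 + 5N(G[m]) = 1 + 5·(5^{m+1} − 1)/4 = 1 + (5^{m+2} − 5)/4 = (4 + 5^{m+2} − 5)/4 = (5^{m+2} − 1)/4.
By induction, N(G[n]) = (5^{n+1} − 1)/4 for all n ≥ 0.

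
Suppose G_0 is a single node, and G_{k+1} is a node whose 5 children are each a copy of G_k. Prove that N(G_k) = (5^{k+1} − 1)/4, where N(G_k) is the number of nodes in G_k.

Base case: N(G_0) = 1, and (5^{0+1} − 1)/4 = 1.
Assume N(G_m) = (5^{m+1} − 1)/4.
Then N(G_{m+1}) = 1 + 5N(G_m) = 1 + 5·(5^{m+1} − 1)/4 = 1 + (5^{m+2} − 5)/4 = (4 + 5^{m+2} − 5)/4 = (5^{m+2} − 1)/4.
So the formula holds for m+1, and by induction N(G_k) = (5^{k+1} − 1)/4 for all k ≥ 0.

N(G_k) = (5^{k+1} − 1)/4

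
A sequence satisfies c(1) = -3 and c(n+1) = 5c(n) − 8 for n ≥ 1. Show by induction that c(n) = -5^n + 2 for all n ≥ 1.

Base case: c(1) = -3, and -5^1 + 2 = -5 + 2 = -3.
Assume c(k) = -5^k + 2 for some k ≥ 1.
Then c(k+1) = 5c(k) − 8 = 5·(-5^k + 2) − 8 = -5^{k+1} + 10 − 8 = -5^{k+1} + 2.
This completes the inductive step, so c(n) = -5^n + 2 for all n ≥ 1.

c(n) = -5^n + 2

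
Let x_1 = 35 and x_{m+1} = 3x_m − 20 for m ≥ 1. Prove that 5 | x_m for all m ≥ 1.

Base case: x_1 = 35 = 5·7, so 5 | x_1.
Assume 5 | x_j, so x_j = 5t for some integer t.
Then x_{j+1} = 3x_j − 20 = 3·(5t) − 20 = 5(3t − 4), so 5 | x_{j+1}.
So the property holds for j+1, and by induction 5 | x_m for all m ≥ 1.

5 | x_m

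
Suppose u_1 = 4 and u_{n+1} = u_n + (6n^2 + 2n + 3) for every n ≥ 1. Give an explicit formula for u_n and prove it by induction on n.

Claim: u_n = 2n^3 − 2n^2 + 3n + 1.

Base case: u_1 = 4, and 2·1^3 − 2·1^2 + 3·1 + 1 = 4.
Assume u_r = 2r^3 − 2r^2 + 3r + 1.
Then u_{r+1} = u_r + (6r^2 + 2r + 3) = (2r^3 − 2r^2 + 3r + 1) + (6r^2 + 2r + 3) = 2r^3 + 4r^2 + 5r + 4,
and 2·(r+1)^3 − 2·(r+1)^2 + 3·(r+1) + 1 = 2r^3 + 4r^2 + 5r + 4.
By induction, u_n = 2n^3 − 2n^2 + 3n + 1 for all n ≥ 1.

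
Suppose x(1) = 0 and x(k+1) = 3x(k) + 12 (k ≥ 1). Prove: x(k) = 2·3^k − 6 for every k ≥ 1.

Base case: x(1) = 0, and 2·3^1 − 6 = 6 − 6 = 0.
Assume x(r) = 2·3^r − 6 for some r ≥ 1.
Then x(r+1) = 3x(r) + 12 = 3·(2·3^r − 6) + 12 = 6·3^r − 18 + 12 = 2·3^{r+1} − 6.
This completes the inductive step, so x(k) = 2·3^k − 6 for all k ≥ 1.

x(k) = 2·3^k − 6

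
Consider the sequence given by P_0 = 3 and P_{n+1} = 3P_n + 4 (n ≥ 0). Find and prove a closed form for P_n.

Claim: P_n = 5·3^n − 2.

Base case: P_0 = 3, and 5·3^0 − 2 = 5 − 2 = 3.
Assume P_m = 5·3^m − 2 for some m ≥ 0.
Then P_{m+1} = 3P_m + 4 = 3·(5·3^m − 2) + 4 = 15·3^m − 6 + 4 = 5·3^{m+1} − 2.
Hence P_n = 5·3^n − 2 for every n ≥ 0, by induction.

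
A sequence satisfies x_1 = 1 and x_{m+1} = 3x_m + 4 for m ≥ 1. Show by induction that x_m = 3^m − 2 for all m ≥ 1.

Base case: x_1 = 1, and 3^1 − 2 = 3 − 2 = 1.
Assume x_j = 3^j − 2 for some j ≥ 1.
Then x_{j+1} = 3x_j + 4 = 3·(3^j − 2) + 4 = 3^{j+1} − 6 + 4 = 3^{j+1} − 2.
This completes the inductive step, so x_m = 3^m − 2 for all m ≥ 1.

x_m = 3^m − 2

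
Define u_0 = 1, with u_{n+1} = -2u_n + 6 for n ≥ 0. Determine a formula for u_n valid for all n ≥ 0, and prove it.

Claim: u_n = -(-2)^n + 2.

Base case: u_0 = 1, and -(-2)^0 + 2 = -1 + 2 = 1.
Assume u_r = -(-2)^r + 2 for some r ≥ 0.
Then u_{r+1} = -2u_r + 6 = -2·(-(-2)^r + 2) + 6 = 2·(-2)^r − 4 + 6 = -(-2)^{r+1} + 2.
Hence u_n = -(-2)^n + 2 for every n ≥ 0, by induction.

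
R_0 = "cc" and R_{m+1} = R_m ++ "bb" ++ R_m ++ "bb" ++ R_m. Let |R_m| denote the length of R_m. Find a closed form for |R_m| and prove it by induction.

Claim: |R_m| = 4·3^m − 2.

Base case: |R_0| = 2, and 4·3^0 − 2 = 2.
Assume |R_k| = 4·3^k − 2.
Then |R_{k+1}| = 3|R_k| + 4 = 3(4·3^k − 2) + 4 = 4·3^{k+1} − 6 + 4 = 4·3^{k+1} − 2.
By induction, |R_m| = 4·3^m − 2 for all m ≥ 0.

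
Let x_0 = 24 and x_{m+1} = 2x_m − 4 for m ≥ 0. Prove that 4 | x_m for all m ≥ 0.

Base case: x_0 = 24 = 4·6, so 4 | x_0.
Assume 4 | x_r, so x_r = 4t for some integer t.
Then x_{r+1} = 2x_r − 4 = 2·(4t) − 4 = 4(2t − 1), so 4 | x_{r+1}.
By induction, 4 | x_m for all m ≥ 0.

4 | x_m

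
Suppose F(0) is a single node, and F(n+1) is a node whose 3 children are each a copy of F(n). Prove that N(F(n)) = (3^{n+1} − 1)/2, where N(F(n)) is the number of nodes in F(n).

Base case: N(F(0)) = 1, and (3^{0+1} − 1)/2 = 1.
Assume N(F(m)) = (3^{m+1} − 1)/2.
Then N(F(m+1)) = 1 + 3N(F(m)) = 1 + 3·(3^{m+1} − 1)/2 = 1 + (3^{m+2} − 3)/2 = (2 + 3^{m+2} − 3)/2 = (3^{m+2} − 1)/2.
This completes the inductive step, so N(F(n)) = (3^{n+1} − 1)/2 for all n ≥ 0.

N(F(n)) = (3^{n+1} − 1)/2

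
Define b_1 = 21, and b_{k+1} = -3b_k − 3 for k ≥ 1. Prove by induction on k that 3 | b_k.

Base case: b_1 = 21 = 3·7, so 3 | b_1.
Assume 3 | b_j, so b_j = 3t for some integer t.
Then b_{j+1} = -3b_j − 3 = -3·(3t) − 3 = 3(-3t − 1), so 3 | b_{j+1}.
This completes the inductive step, so 3 | b_k for all k ≥ 1.

3 | b_k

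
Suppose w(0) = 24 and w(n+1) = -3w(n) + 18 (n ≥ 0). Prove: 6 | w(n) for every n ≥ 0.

Base case: w(0) = 24 = 6·4, so 6 | w(0).
Assume 6 | w(k), so w(k) = 6t for some integer t.
Then w(k+1) = -3w(k) + 18 = -3·(6t) + 18 = 6(-3t + 3), so 6 | w(k+1).
This completes the inductive step, so 6 | w(n) for all n ≥ 0.

6 | w(n)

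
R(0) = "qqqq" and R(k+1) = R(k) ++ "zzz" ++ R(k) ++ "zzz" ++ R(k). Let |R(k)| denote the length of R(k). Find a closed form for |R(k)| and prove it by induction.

Claim: |R(k)| = 7·3^k − 3.

Base case: |R(0)| = 4, and 7·3^0 − 3 = 4.
Assume |R(j)| = 7·3^j − 3.
Then |R(j+1)| = 3|R(j)| + 6 = 3(7·3^j − 3) + 6 = 7·3^{j+1} − 9 + 6 = 7·3^{j+1} − 3.
So the formula holds for j+1, and by induction |R(k)| = 7·3^k − 3 for all k ≥ 0.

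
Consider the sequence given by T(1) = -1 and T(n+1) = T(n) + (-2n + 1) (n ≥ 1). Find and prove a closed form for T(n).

Claim: T(n) = -n^2 + 2n − 2.

Base case: T(1) = -1, and -1^2 + 2·1 − 2 = -1.
Assume T(k) = -k^2 + 2k − 2.
Then T(k+1) = T(k) + (-2k + 1) = (-k^2 + 2k − 2) + (-2k + 1) = -k^2 − 1,
and -(k+1)^2 + 2·(k+1) − 2 = -k^2 − 1.
Hence T(n) = -n^2 + 2n − 2 for every n ≥ 1, by induction.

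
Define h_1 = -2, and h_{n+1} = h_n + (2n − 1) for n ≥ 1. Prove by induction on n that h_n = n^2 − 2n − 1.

Base case: h_1 = -2, and 1^2 − 2·1 − 1 = -2.
Assume h_j = j^2 − 2j − 1.
Then h_{j+1} = h_j + (2j − 1) = (j^2 − 2j − 1) + (2j − 1) = j^2 − 2,
and (j+1)^2 − 2·(j+1) − 1 = j^2 − 2.
This completes the inductive step, so h_n = n^2 − 2n − 1 for all n ≥ 1.

h_n = n^2 − 2n − 1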